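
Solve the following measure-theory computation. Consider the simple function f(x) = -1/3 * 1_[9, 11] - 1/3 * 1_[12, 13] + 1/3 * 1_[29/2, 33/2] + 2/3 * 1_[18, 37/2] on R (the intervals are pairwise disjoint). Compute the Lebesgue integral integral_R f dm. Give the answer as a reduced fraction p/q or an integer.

For a simple function f = sum_i c_i * 1_{A_i} with disjoint A_i,
  integral f dm = sum_i c_i * m(A_i).
Lengths of the A_i:
  m(A_1) = 11 - 9 = 2.
  m(A_2) = 13 - 12 = 1.
  m(A_3) = 33/2 - 29/2 = 2.
  m(A_4) = 37/2 - 18 = 1/2.
Contributions c_i * m(A_i):
  (-1/3) * (2) = -2/3.
  (-1/3) * (1) = -1/3.
  (1/3) * (2) = 2/3.
  (2/3) * (1/2) = 1/3.
Total: -2/3 - 1/3 + 2/3 + 1/3 = 0.

0


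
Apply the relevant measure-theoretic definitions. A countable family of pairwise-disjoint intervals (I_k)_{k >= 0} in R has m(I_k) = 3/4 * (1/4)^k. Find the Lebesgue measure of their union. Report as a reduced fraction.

By countable additivity of the Lebesgue measure on pairwise disjoint measurable sets,
  m(union_{k >= 0} I_k) = sum_{k >= 0} m(I_k) = sum_{k >= 0} a * r^k,
  with a = 3/4 and r = 1/4.
Since 0 < r = 1/4 < 1, the geometric series converges:
  sum_{k >= 0} a * r^k = a / (1 - r).
  = 3/4 / (1 - 1/4)
  = 3/4 / (3/4)
  = 1.

1


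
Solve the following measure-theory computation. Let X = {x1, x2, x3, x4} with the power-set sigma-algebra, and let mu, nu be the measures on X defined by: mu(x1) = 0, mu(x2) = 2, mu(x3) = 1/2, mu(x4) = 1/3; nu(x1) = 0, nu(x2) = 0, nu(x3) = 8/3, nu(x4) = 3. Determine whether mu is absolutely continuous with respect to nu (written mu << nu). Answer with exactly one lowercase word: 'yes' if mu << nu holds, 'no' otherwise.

mu << nu means: every nu-null measurable set is also mu-null; equivalently, for every atom x, if nu({x}) = 0 then mu({x}) = 0.
Checking each atom:
  x1: nu = 0, mu = 0 -> consistent with mu << nu.
  x2: nu = 0, mu = 2 > 0 -> violates mu << nu.
  x3: nu = 8/3 > 0 -> no constraint.
  x4: nu = 3 > 0 -> no constraint.
The atom(s) x2 violate the condition (nu = 0 but mu > 0). Therefore mu is NOT absolutely continuous w.r.t. nu.

no


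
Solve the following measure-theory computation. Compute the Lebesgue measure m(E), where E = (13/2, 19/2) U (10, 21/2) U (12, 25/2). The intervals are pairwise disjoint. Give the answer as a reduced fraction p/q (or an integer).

For pairwise disjoint intervals, m(union_i I_i) = sum_i m(I_i),
and m is invariant under swapping open/closed endpoints (single points have measure 0).
So m(E) = sum_i (b_i - a_i).
  I_1 has length 19/2 - 13/2 = 3.
  I_2 has length 21/2 - 10 = 1/2.
  I_3 has length 25/2 - 12 = 1/2.
Summing:
  m(E) = 3 + 1/2 + 1/2 = 4.

4


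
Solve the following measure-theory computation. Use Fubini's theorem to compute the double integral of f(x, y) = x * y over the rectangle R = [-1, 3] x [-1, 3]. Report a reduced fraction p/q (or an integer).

f(x, y) is a tensor product of a function of x and a function of y, and both factors are bounded continuous (hence Lebesgue integrable) on the rectangle, so Fubini's theorem applies:
  integral_R f d(m x m) = (integral_a1^b1 x dx) * (integral_a2^b2 y dy).
Inner integral in x: integral_{-1}^{3} x dx = (3^2 - (-1)^2)/2
  = 4.
Inner integral in y: integral_{-1}^{3} y dy = (3^2 - (-1)^2)/2
  = 4.
Product: (4) * (4) = 16.

16


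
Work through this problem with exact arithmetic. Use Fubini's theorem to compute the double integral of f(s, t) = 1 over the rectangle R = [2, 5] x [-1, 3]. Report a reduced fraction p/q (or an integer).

f(s, t) is a tensor product of a function of s and a function of t, and both factors are bounded continuous (hence Lebesgue integrable) on the rectangle, so Fubini's theorem applies:
  integral_R f d(m x m) = (integral_a1^b1 1 ds) * (integral_a2^b2 1 dt).
Inner integral in s: integral_{2}^{5} 1 ds = (5^1 - 2^1)/1
  = 3.
Inner integral in t: integral_{-1}^{3} 1 dt = (3^1 - (-1)^1)/1
  = 4.
Product: (3) * (4) = 12.

12


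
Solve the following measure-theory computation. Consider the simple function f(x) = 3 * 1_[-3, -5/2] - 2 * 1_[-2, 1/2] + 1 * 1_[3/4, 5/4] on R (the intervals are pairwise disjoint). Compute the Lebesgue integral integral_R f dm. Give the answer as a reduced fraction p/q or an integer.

For a simple function f = sum_i c_i * 1_{A_i} with disjoint A_i,
  integral f dm = sum_i c_i * m(A_i).
Lengths of the A_i:
  m(A_1) = -5/2 - (-3) = 1/2.
  m(A_2) = 1/2 - (-2) = 5/2.
  m(A_3) = 5/4 - 3/4 = 1/2.
Contributions c_i * m(A_i):
  (3) * (1/2) = 3/2.
  (-2) * (5/2) = -5.
  (1) * (1/2) = 1/2.
Total: 3/2 - 5 + 1/2 = -3.

-3


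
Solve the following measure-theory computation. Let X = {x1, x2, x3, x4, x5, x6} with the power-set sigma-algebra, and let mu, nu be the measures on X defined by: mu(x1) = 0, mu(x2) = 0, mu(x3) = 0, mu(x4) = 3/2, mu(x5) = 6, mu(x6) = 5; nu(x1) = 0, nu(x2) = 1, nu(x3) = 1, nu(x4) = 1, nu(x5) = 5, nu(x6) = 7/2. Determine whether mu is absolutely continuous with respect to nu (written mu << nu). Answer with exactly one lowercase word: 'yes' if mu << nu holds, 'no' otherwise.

mu << nu means: every nu-null measurable set is also mu-null; equivalently, for every atom x, if nu({x}) = 0 then mu({x}) = 0.
Checking each atom:
  x1: nu = 0, mu = 0 -> consistent with mu << nu.
  x2: nu = 1 > 0 -> no constraint.
  x3: nu = 1 > 0 -> no constraint.
  x4: nu = 1 > 0 -> no constraint.
  x5: nu = 5 > 0 -> no constraint.
  x6: nu = 7/2 > 0 -> no constraint.
No atom violates the condition. Therefore mu << nu.

yes


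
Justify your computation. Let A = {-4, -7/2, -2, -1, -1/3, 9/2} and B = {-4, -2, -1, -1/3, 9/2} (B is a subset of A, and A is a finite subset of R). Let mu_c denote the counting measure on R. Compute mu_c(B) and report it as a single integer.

Counting measure assigns mu_c(E) = |E| (number of elements) when E is finite.
B has 5 element(s), so mu_c(B) = 5.

5


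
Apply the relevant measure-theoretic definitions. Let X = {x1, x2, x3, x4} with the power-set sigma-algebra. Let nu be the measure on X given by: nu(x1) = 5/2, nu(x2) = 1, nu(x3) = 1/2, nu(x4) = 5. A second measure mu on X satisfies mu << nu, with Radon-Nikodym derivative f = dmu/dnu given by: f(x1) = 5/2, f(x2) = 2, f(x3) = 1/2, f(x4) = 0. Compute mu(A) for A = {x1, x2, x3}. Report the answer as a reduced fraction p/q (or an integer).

By the defining property of the Radon-Nikodym derivative, for every measurable set A,
  mu(A) = integral_A f dnu.
Since nu is a discrete measure concentrated on the atoms of X, the integral over A reduces to the sum
  mu(A) = sum_{x in A} f(x) * nu({x}).
Computing each term:
  x1: f(x1) * nu(x1) = 5/2 * 5/2 = 25/4.
  x2: f(x2) * nu(x2) = 2 * 1 = 2.
  x3: f(x3) * nu(x3) = 1/2 * 1/2 = 1/4.
Summing: mu(A) = 25/4 + 2 + 1/4 = 17/2.

17/2


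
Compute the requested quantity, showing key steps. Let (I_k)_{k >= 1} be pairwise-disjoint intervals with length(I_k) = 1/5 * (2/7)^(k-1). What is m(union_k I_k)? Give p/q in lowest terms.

By countable additivity of the Lebesgue measure on pairwise disjoint measurable sets,
  m(union_{k >= 1} I_k) = sum_{k >= 1} m(I_k) = sum_{k >= 1} a * r^(k-1),
  with a = 1/5 and r = 2/7.
Since 0 < r = 2/7 < 1, the geometric series converges:
  sum_{k >= 1} a * r^(k-1) = a / (1 - r).
  = 1/5 / (1 - 2/7)
  = 1/5 / (5/7)
  = 7/25.

7/25


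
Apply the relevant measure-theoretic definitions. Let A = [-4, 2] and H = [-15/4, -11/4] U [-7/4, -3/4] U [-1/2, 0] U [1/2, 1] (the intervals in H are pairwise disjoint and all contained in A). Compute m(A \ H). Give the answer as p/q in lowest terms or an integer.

The ambient interval has length m(A) = 2 - (-4) = 6.
Since the holes are disjoint and sit inside A, by finite additivity
  m(H) = sum_i (b_i - a_i), and m(A \ H) = m(A) - m(H).
Computing the hole measures:
  m(H_1) = -11/4 - (-15/4) = 1.
  m(H_2) = -3/4 - (-7/4) = 1.
  m(H_3) = 0 - (-1/2) = 1/2.
  m(H_4) = 1 - 1/2 = 1/2.
Summed: m(H) = 1 + 1 + 1/2 + 1/2 = 3.
So m(A \ H) = 6 - 3 = 3.

3


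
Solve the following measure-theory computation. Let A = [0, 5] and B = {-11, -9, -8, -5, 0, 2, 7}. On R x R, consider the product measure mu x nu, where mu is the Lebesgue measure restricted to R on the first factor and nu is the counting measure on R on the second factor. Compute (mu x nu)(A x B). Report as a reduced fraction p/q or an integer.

For a measurable rectangle A x B, the product measure satisfies
  (mu x nu)(A x B) = mu(A) * nu(B).
  mu(A) = 5.
  nu(B) = 7.
  (mu x nu)(A x B) = 5 * 7 = 35.

35


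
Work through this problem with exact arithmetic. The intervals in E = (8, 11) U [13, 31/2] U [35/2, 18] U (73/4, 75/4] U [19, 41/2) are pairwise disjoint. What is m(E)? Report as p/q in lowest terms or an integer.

For pairwise disjoint intervals, m(union_i I_i) = sum_i m(I_i),
and m is invariant under swapping open/closed endpoints (single points have measure 0).
So m(E) = sum_i (b_i - a_i).
  I_1 has length 11 - 8 = 3.
  I_2 has length 31/2 - 13 = 5/2.
  I_3 has length 18 - 35/2 = 1/2.
  I_4 has length 75/4 - 73/4 = 1/2.
  I_5 has length 41/2 - 19 = 3/2.
Summing:
  m(E) = 3 + 5/2 + 1/2 + 1/2 + 3/2 = 8.

8


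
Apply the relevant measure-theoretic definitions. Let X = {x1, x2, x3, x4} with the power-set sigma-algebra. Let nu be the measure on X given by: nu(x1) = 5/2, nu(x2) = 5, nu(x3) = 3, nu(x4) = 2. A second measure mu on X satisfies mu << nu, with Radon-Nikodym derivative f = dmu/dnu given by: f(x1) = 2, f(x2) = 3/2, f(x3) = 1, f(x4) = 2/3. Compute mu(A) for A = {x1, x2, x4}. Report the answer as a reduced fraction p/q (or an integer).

By the defining property of the Radon-Nikodym derivative, for every measurable set A,
  mu(A) = integral_A f dnu.
Since nu is a discrete measure concentrated on the atoms of X, the integral over A reduces to the sum
  mu(A) = sum_{x in A} f(x) * nu({x}).
Computing each term:
  x1: f(x1) * nu(x1) = 2 * 5/2 = 5.
  x2: f(x2) * nu(x2) = 3/2 * 5 = 15/2.
  x4: f(x4) * nu(x4) = 2/3 * 2 = 4/3.
Summing: mu(A) = 5 + 15/2 + 4/3 = 83/6.

83/6


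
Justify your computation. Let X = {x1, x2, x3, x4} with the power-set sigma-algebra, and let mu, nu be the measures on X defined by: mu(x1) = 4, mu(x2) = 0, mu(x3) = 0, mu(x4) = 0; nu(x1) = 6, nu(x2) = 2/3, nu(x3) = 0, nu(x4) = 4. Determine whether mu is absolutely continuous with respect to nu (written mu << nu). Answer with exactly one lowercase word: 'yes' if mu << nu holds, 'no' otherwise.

mu << nu means: every nu-null measurable set is also mu-null; equivalently, for every atom x, if nu({x}) = 0 then mu({x}) = 0.
Checking each atom:
  x1: nu = 6 > 0 -> no constraint.
  x2: nu = 2/3 > 0 -> no constraint.
  x3: nu = 0, mu = 0 -> consistent with mu << nu.
  x4: nu = 4 > 0 -> no constraint.
No atom violates the condition. Therefore mu << nu.

yes


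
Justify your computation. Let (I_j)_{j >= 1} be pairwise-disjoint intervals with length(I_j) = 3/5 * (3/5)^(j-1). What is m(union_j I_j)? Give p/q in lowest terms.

By countable additivity of the Lebesgue measure on pairwise disjoint measurable sets,
  m(union_{j >= 1} I_j) = sum_{j >= 1} m(I_j) = sum_{j >= 1} a * r^(j-1),
  with a = 3/5 and r = 3/5.
Since 0 < r = 3/5 < 1, the geometric series converges:
  sum_{j >= 1} a * r^(j-1) = a / (1 - r).
  = 3/5 / (1 - 3/5)
  = 3/5 / (2/5)
  = 3/2.

3/2


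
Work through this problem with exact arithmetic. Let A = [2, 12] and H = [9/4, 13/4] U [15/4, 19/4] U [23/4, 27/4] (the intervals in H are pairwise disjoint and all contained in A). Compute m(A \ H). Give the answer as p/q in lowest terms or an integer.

The ambient interval has length m(A) = 12 - 2 = 10.
Since the holes are disjoint and sit inside A, by finite additivity
  m(H) = sum_i (b_i - a_i), and m(A \ H) = m(A) - m(H).
Computing the hole measures:
  m(H_1) = 13/4 - 9/4 = 1.
  m(H_2) = 19/4 - 15/4 = 1.
  m(H_3) = 27/4 - 23/4 = 1.
Summed: m(H) = 1 + 1 + 1 = 3.
So m(A \ H) = 10 - 3 = 7.

7


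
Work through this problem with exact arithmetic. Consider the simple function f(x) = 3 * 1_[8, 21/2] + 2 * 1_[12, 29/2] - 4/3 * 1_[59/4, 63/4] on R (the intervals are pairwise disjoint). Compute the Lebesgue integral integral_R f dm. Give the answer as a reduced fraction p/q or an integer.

For a simple function f = sum_i c_i * 1_{A_i} with disjoint A_i,
  integral f dm = sum_i c_i * m(A_i).
Lengths of the A_i:
  m(A_1) = 21/2 - 8 = 5/2.
  m(A_2) = 29/2 - 12 = 5/2.
  m(A_3) = 63/4 - 59/4 = 1.
Contributions c_i * m(A_i):
  (3) * (5/2) = 15/2.
  (2) * (5/2) = 5.
  (-4/3) * (1) = -4/3.
Total: 15/2 + 5 - 4/3 = 67/6.

67/6


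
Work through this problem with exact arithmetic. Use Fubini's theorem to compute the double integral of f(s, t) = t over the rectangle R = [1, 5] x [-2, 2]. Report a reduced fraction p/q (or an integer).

f(s, t) is a tensor product of a function of s and a function of t, and both factors are bounded continuous (hence Lebesgue integrable) on the rectangle, so Fubini's theorem applies:
  integral_R f d(m x m) = (integral_a1^b1 1 ds) * (integral_a2^b2 t dt).
Inner integral in s: integral_{1}^{5} 1 ds = (5^1 - 1^1)/1
  = 4.
Inner integral in t: integral_{-2}^{2} t dt = (2^2 - (-2)^2)/2
  = 0.
Product: (4) * (0) = 0.

0


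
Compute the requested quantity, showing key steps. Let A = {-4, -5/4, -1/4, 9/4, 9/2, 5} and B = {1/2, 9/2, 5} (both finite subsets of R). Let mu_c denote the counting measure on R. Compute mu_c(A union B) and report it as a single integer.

Counting measure on a finite set equals cardinality. By inclusion-exclusion, |A union B| = |A| + |B| - |A cap B|.
|A| = 6, |B| = 3, |A cap B| = 2.
So mu_c(A union B) = 6 + 3 - 2 = 7.

7


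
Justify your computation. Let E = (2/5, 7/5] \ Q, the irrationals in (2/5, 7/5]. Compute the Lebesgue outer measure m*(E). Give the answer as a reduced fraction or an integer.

The interval I = (2/5, 7/5] has m(I) = 7/5 - 2/5 = 1 (endpoints are measure-zero, so open/closed/half-open agree). Write I = (I cap Q) u (I \ Q). The rationals in I are countable, so m*(I cap Q) = 0 (cover each rational by intervals whose total length is arbitrarily small). By countable subadditivity m*(I) <= m*(I cap Q) + m*(I \ Q), hence m*(I \ Q) >= m(I) = 1. The reverse inequality m*(I \ Q) <= m*(I) = 1 is trivial since (I \ Q) is a subset of I. Therefore m*(I \ Q) = 1.

1


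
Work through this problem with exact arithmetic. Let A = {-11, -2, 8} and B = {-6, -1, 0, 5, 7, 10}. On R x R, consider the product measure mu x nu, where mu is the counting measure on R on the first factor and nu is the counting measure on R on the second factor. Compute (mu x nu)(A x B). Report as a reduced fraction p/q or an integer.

For a measurable rectangle A x B, the product measure satisfies
  (mu x nu)(A x B) = mu(A) * nu(B).
  mu(A) = 3.
  nu(B) = 6.
  (mu x nu)(A x B) = 3 * 6 = 18.

18


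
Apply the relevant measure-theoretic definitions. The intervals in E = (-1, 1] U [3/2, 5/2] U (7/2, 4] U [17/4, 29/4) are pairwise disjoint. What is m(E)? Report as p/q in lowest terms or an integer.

For pairwise disjoint intervals, m(union_i I_i) = sum_i m(I_i),
and m is invariant under swapping open/closed endpoints (single points have measure 0).
So m(E) = sum_i (b_i - a_i).
  I_1 has length 1 - (-1) = 2.
  I_2 has length 5/2 - 3/2 = 1.
  I_3 has length 4 - 7/2 = 1/2.
  I_4 has length 29/4 - 17/4 = 3.
Summing:
  m(E) = 2 + 1 + 1/2 + 3 = 13/2.

13/2


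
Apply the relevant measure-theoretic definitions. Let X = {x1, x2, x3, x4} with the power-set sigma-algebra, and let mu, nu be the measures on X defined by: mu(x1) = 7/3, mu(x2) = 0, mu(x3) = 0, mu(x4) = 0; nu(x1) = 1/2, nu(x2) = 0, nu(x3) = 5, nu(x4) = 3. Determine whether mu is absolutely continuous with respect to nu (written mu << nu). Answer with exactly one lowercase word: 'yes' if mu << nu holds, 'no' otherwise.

mu << nu means: every nu-null measurable set is also mu-null; equivalently, for every atom x, if nu({x}) = 0 then mu({x}) = 0.
Checking each atom:
  x1: nu = 1/2 > 0 -> no constraint.
  x2: nu = 0, mu = 0 -> consistent with mu << nu.
  x3: nu = 5 > 0 -> no constraint.
  x4: nu = 3 > 0 -> no constraint.
No atom violates the condition. Therefore mu << nu.

yes


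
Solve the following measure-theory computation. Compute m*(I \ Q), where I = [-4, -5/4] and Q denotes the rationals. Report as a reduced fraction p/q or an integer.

The interval I = [-4, -5/4] has m(I) = -5/4 - (-4) = 11/4 (endpoints are measure-zero, so open/closed/half-open agree). Write I = (I cap Q) u (I \ Q). The rationals in I are countable, so m*(I cap Q) = 0 (cover each rational by intervals whose total length is arbitrarily small). By countable subadditivity m*(I) <= m*(I cap Q) + m*(I \ Q), hence m*(I \ Q) >= m(I) = 11/4. The reverse inequality m*(I \ Q) <= m*(I) = 11/4 is trivial since (I \ Q) is a subset of I. Therefore m*(I \ Q) = 11/4.

11/4


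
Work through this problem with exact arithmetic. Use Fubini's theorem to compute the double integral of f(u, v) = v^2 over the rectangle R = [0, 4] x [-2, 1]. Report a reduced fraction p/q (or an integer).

f(u, v) is a tensor product of a function of u and a function of v, and both factors are bounded continuous (hence Lebesgue integrable) on the rectangle, so Fubini's theorem applies:
  integral_R f d(m x m) = (integral_a1^b1 1 du) * (integral_a2^b2 v^2 dv).
Inner integral in u: integral_{0}^{4} 1 du = (4^1 - 0^1)/1
  = 4.
Inner integral in v: integral_{-2}^{1} v^2 dv = (1^3 - (-2)^3)/3
  = 3.
Product: (4) * (3) = 12.

12


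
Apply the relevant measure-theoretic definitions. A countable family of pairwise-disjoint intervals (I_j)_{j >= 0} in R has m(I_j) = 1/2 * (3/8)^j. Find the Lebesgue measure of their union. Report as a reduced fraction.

By countable additivity of the Lebesgue measure on pairwise disjoint measurable sets,
  m(union_{j >= 0} I_j) = sum_{j >= 0} m(I_j) = sum_{j >= 0} a * r^j,
  with a = 1/2 and r = 3/8.
Since 0 < r = 3/8 < 1, the geometric series converges:
  sum_{j >= 0} a * r^j = a / (1 - r).
  = 1/2 / (1 - 3/8)
  = 1/2 / (5/8)
  = 4/5.

4/5


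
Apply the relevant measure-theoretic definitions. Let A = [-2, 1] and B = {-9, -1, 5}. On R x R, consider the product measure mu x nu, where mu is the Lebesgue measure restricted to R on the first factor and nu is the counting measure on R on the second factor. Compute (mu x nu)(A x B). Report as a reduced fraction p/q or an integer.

For a measurable rectangle A x B, the product measure satisfies
  (mu x nu)(A x B) = mu(A) * nu(B).
  mu(A) = 3.
  nu(B) = 3.
  (mu x nu)(A x B) = 3 * 3 = 9.

9


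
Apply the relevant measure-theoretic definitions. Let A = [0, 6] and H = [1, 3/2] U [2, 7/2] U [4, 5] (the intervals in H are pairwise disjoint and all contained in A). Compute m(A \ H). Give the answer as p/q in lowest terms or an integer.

The ambient interval has length m(A) = 6 - 0 = 6.
Since the holes are disjoint and sit inside A, by finite additivity
  m(H) = sum_i (b_i - a_i), and m(A \ H) = m(A) - m(H).
Computing the hole measures:
  m(H_1) = 3/2 - 1 = 1/2.
  m(H_2) = 7/2 - 2 = 3/2.
  m(H_3) = 5 - 4 = 1.
Summed: m(H) = 1/2 + 3/2 + 1 = 3.
So m(A \ H) = 6 - 3 = 3.

3


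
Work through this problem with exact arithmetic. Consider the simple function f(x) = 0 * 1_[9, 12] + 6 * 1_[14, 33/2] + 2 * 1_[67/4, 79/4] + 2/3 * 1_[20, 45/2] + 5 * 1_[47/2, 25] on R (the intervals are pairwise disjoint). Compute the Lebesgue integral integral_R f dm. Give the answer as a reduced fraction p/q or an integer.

For a simple function f = sum_i c_i * 1_{A_i} with disjoint A_i,
  integral f dm = sum_i c_i * m(A_i).
Lengths of the A_i:
  m(A_1) = 12 - 9 = 3.
  m(A_2) = 33/2 - 14 = 5/2.
  m(A_3) = 79/4 - 67/4 = 3.
  m(A_4) = 45/2 - 20 = 5/2.
  m(A_5) = 25 - 47/2 = 3/2.
Contributions c_i * m(A_i):
  (0) * (3) = 0.
  (6) * (5/2) = 15.
  (2) * (3) = 6.
  (2/3) * (5/2) = 5/3.
  (5) * (3/2) = 15/2.
Total: 0 + 15 + 6 + 5/3 + 15/2 = 181/6.

181/6


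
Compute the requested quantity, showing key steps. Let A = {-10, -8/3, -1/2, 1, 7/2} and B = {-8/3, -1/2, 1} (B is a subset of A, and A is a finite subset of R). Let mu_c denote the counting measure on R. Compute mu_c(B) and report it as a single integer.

Counting measure assigns mu_c(E) = |E| (number of elements) when E is finite.
B has 3 element(s), so mu_c(B) = 3.

3


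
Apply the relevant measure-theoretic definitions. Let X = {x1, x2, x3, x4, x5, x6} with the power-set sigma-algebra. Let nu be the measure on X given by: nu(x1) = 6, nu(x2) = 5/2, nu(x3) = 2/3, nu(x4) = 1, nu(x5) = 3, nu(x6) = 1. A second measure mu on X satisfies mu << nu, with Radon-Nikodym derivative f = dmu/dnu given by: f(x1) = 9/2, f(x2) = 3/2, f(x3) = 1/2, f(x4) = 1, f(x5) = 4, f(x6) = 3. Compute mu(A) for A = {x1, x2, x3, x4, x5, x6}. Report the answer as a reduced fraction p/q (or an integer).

By the defining property of the Radon-Nikodym derivative, for every measurable set A,
  mu(A) = integral_A f dnu.
Since nu is a discrete measure concentrated on the atoms of X, the integral over A reduces to the sum
  mu(A) = sum_{x in A} f(x) * nu({x}).
Computing each term:
  x1: f(x1) * nu(x1) = 9/2 * 6 = 27.
  x2: f(x2) * nu(x2) = 3/2 * 5/2 = 15/4.
  x3: f(x3) * nu(x3) = 1/2 * 2/3 = 1/3.
  x4: f(x4) * nu(x4) = 1 * 1 = 1.
  x5: f(x5) * nu(x5) = 4 * 3 = 12.
  x6: f(x6) * nu(x6) = 3 * 1 = 3.
Summing: mu(A) = 27 + 15/4 + 1/3 + 1 + 12 + 3 = 565/12.

565/12


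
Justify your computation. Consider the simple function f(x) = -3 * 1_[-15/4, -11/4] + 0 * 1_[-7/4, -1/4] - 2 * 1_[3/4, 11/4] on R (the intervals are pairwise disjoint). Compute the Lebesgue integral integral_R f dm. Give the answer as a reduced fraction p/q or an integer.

For a simple function f = sum_i c_i * 1_{A_i} with disjoint A_i,
  integral f dm = sum_i c_i * m(A_i).
Lengths of the A_i:
  m(A_1) = -11/4 - (-15/4) = 1.
  m(A_2) = -1/4 - (-7/4) = 3/2.
  m(A_3) = 11/4 - 3/4 = 2.
Contributions c_i * m(A_i):
  (-3) * (1) = -3.
  (0) * (3/2) = 0.
  (-2) * (2) = -4.
Total: -3 + 0 - 4 = -7.

-7


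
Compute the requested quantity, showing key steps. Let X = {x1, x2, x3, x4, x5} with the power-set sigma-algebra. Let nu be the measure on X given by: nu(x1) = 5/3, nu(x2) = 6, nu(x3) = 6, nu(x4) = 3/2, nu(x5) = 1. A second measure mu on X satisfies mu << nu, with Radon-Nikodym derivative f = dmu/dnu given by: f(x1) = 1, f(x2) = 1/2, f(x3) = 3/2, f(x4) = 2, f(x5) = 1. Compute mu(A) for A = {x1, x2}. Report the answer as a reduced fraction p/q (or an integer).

By the defining property of the Radon-Nikodym derivative, for every measurable set A,
  mu(A) = integral_A f dnu.
Since nu is a discrete measure concentrated on the atoms of X, the integral over A reduces to the sum
  mu(A) = sum_{x in A} f(x) * nu({x}).
Computing each term:
  x1: f(x1) * nu(x1) = 1 * 5/3 = 5/3.
  x2: f(x2) * nu(x2) = 1/2 * 6 = 3.
Summing: mu(A) = 5/3 + 3 = 14/3.

14/3


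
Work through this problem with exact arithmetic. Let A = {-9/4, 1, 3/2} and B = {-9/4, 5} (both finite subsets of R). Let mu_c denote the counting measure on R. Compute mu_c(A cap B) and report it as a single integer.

Counting measure on a finite set equals cardinality. mu_c(A cap B) = |A cap B| (elements appearing in both).
Enumerating the elements of A that also lie in B gives 1 element(s).
So mu_c(A cap B) = 1.

1


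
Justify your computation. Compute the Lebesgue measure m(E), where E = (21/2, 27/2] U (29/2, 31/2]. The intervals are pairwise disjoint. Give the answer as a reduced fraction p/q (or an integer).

For pairwise disjoint intervals, m(union_i I_i) = sum_i m(I_i),
and m is invariant under swapping open/closed endpoints (single points have measure 0).
So m(E) = sum_i (b_i - a_i).
  I_1 has length 27/2 - 21/2 = 3.
  I_2 has length 31/2 - 29/2 = 1.
Summing:
  m(E) = 3 + 1 = 4.

4


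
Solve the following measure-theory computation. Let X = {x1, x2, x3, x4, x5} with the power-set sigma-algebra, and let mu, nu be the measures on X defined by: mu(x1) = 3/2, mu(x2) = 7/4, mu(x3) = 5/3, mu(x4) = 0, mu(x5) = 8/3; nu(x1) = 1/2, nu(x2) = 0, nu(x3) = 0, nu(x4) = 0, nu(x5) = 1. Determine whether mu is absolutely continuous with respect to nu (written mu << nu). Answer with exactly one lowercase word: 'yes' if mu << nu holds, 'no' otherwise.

mu << nu means: every nu-null measurable set is also mu-null; equivalently, for every atom x, if nu({x}) = 0 then mu({x}) = 0.
Checking each atom:
  x1: nu = 1/2 > 0 -> no constraint.
  x2: nu = 0, mu = 7/4 > 0 -> violates mu << nu.
  x3: nu = 0, mu = 5/3 > 0 -> violates mu << nu.
  x4: nu = 0, mu = 0 -> consistent with mu << nu.
  x5: nu = 1 > 0 -> no constraint.
The atom(s) x2, x3 violate the condition (nu = 0 but mu > 0). Therefore mu is NOT absolutely continuous w.r.t. nu.

no


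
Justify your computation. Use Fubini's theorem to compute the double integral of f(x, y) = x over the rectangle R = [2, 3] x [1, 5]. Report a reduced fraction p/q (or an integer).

f(x, y) is a tensor product of a function of x and a function of y, and both factors are bounded continuous (hence Lebesgue integrable) on the rectangle, so Fubini's theorem applies:
  integral_R f d(m x m) = (integral_a1^b1 x dx) * (integral_a2^b2 1 dy).
Inner integral in x: integral_{2}^{3} x dx = (3^2 - 2^2)/2
  = 5/2.
Inner integral in y: integral_{1}^{5} 1 dy = (5^1 - 1^1)/1
  = 4.
Product: (5/2) * (4) = 10.

10


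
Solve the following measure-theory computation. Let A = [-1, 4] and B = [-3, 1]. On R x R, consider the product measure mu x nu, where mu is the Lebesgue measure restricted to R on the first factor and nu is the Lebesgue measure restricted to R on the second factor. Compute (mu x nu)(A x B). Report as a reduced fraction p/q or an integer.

For a measurable rectangle A x B, the product measure satisfies
  (mu x nu)(A x B) = mu(A) * nu(B).
  mu(A) = 5.
  nu(B) = 4.
  (mu x nu)(A x B) = 5 * 4 = 20.

20


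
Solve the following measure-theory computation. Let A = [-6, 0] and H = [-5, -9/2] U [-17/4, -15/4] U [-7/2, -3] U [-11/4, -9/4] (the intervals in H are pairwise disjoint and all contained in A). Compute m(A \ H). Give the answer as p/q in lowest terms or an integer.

The ambient interval has length m(A) = 0 - (-6) = 6.
Since the holes are disjoint and sit inside A, by finite additivity
  m(H) = sum_i (b_i - a_i), and m(A \ H) = m(A) - m(H).
Computing the hole measures:
  m(H_1) = -9/2 - (-5) = 1/2.
  m(H_2) = -15/4 - (-17/4) = 1/2.
  m(H_3) = -3 - (-7/2) = 1/2.
  m(H_4) = -9/4 - (-11/4) = 1/2.
Summed: m(H) = 1/2 + 1/2 + 1/2 + 1/2 = 2.
So m(A \ H) = 6 - 2 = 4.

4


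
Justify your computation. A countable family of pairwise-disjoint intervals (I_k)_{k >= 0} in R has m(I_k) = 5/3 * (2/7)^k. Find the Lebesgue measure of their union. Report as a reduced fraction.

By countable additivity of the Lebesgue measure on pairwise disjoint measurable sets,
  m(union_{k >= 0} I_k) = sum_{k >= 0} m(I_k) = sum_{k >= 0} a * r^k,
  with a = 5/3 and r = 2/7.
Since 0 < r = 2/7 < 1, the geometric series converges:
  sum_{k >= 0} a * r^k = a / (1 - r).
  = 5/3 / (1 - 2/7)
  = 5/3 / (5/7)
  = 7/3.

7/3


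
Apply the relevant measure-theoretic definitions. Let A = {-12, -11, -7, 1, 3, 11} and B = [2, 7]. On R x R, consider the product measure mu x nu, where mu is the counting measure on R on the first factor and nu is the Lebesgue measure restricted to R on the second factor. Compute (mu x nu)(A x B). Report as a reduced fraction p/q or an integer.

For a measurable rectangle A x B, the product measure satisfies
  (mu x nu)(A x B) = mu(A) * nu(B).
  mu(A) = 6.
  nu(B) = 5.
  (mu x nu)(A x B) = 6 * 5 = 30.

30


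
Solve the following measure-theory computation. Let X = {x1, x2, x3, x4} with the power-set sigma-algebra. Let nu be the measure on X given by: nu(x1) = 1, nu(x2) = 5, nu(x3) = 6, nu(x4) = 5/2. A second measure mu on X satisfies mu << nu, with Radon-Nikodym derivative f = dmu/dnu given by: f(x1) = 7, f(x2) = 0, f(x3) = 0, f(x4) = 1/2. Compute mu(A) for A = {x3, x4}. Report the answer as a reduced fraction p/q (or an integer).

By the defining property of the Radon-Nikodym derivative, for every measurable set A,
  mu(A) = integral_A f dnu.
Since nu is a discrete measure concentrated on the atoms of X, the integral over A reduces to the sum
  mu(A) = sum_{x in A} f(x) * nu({x}).
Computing each term:
  x3: f(x3) * nu(x3) = 0 * 6 = 0.
  x4: f(x4) * nu(x4) = 1/2 * 5/2 = 5/4.
Summing: mu(A) = 0 + 5/4 = 5/4.

5/4


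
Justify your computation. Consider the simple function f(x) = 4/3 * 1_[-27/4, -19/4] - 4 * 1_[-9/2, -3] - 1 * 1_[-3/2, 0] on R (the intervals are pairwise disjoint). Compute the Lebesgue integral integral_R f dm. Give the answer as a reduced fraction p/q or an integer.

For a simple function f = sum_i c_i * 1_{A_i} with disjoint A_i,
  integral f dm = sum_i c_i * m(A_i).
Lengths of the A_i:
  m(A_1) = -19/4 - (-27/4) = 2.
  m(A_2) = -3 - (-9/2) = 3/2.
  m(A_3) = 0 - (-3/2) = 3/2.
Contributions c_i * m(A_i):
  (4/3) * (2) = 8/3.
  (-4) * (3/2) = -6.
  (-1) * (3/2) = -3/2.
Total: 8/3 - 6 - 3/2 = -29/6.

-29/6


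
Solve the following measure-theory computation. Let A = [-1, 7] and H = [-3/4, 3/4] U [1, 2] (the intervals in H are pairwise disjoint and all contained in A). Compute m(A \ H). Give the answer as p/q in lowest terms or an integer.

The ambient interval has length m(A) = 7 - (-1) = 8.
Since the holes are disjoint and sit inside A, by finite additivity
  m(H) = sum_i (b_i - a_i), and m(A \ H) = m(A) - m(H).
Computing the hole measures:
  m(H_1) = 3/4 - (-3/4) = 3/2.
  m(H_2) = 2 - 1 = 1.
Summed: m(H) = 3/2 + 1 = 5/2.
So m(A \ H) = 8 - 5/2 = 11/2.

11/2


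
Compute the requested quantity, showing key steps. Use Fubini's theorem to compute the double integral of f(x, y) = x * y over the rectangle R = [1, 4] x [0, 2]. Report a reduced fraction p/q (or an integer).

f(x, y) is a tensor product of a function of x and a function of y, and both factors are bounded continuous (hence Lebesgue integrable) on the rectangle, so Fubini's theorem applies:
  integral_R f d(m x m) = (integral_a1^b1 x dx) * (integral_a2^b2 y dy).
Inner integral in x: integral_{1}^{4} x dx = (4^2 - 1^2)/2
  = 15/2.
Inner integral in y: integral_{0}^{2} y dy = (2^2 - 0^2)/2
  = 2.
Product: (15/2) * (2) = 15.

15


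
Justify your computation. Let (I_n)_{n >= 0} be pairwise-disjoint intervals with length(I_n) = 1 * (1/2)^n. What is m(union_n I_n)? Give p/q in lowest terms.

By countable additivity of the Lebesgue measure on pairwise disjoint measurable sets,
  m(union_{n >= 0} I_n) = sum_{n >= 0} m(I_n) = sum_{n >= 0} a * r^n,
  with a = 1 and r = 1/2.
Since 0 < r = 1/2 < 1, the geometric series converges:
  sum_{n >= 0} a * r^n = a / (1 - r).
  = 1 / (1 - 1/2)
  = 1 / (1/2)
  = 2.

2


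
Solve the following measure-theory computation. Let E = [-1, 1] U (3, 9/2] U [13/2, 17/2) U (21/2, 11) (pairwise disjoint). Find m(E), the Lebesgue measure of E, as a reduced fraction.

For pairwise disjoint intervals, m(union_i I_i) = sum_i m(I_i),
and m is invariant under swapping open/closed endpoints (single points have measure 0).
So m(E) = sum_i (b_i - a_i).
  I_1 has length 1 - (-1) = 2.
  I_2 has length 9/2 - 3 = 3/2.
  I_3 has length 17/2 - 13/2 = 2.
  I_4 has length 11 - 21/2 = 1/2.
Summing:
  m(E) = 2 + 3/2 + 2 + 1/2 = 6.

6


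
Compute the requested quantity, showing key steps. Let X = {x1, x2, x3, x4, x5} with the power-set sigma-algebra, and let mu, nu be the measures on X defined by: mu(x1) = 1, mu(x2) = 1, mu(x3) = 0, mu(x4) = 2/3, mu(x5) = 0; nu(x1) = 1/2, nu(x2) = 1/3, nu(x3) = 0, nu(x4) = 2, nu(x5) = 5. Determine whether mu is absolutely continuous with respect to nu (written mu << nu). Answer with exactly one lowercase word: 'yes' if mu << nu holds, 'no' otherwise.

mu << nu means: every nu-null measurable set is also mu-null; equivalently, for every atom x, if nu({x}) = 0 then mu({x}) = 0.
Checking each atom:
  x1: nu = 1/2 > 0 -> no constraint.
  x2: nu = 1/3 > 0 -> no constraint.
  x3: nu = 0, mu = 0 -> consistent with mu << nu.
  x4: nu = 2 > 0 -> no constraint.
  x5: nu = 5 > 0 -> no constraint.
No atom violates the condition. Therefore mu << nu.

yes


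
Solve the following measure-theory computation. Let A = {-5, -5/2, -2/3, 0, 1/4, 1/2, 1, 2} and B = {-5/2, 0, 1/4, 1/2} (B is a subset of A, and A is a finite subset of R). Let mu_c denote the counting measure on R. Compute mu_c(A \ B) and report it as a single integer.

Counting measure assigns mu_c(E) = |E| (number of elements) when E is finite. For B subset A, A \ B is the set of elements of A not in B, so |A \ B| = |A| - |B|.
|A| = 8, |B| = 4, so mu_c(A \ B) = 8 - 4 = 4.

4


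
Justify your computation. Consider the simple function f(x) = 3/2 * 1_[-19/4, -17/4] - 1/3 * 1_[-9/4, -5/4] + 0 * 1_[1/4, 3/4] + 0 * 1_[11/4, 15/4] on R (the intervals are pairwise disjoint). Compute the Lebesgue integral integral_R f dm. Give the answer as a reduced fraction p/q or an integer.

For a simple function f = sum_i c_i * 1_{A_i} with disjoint A_i,
  integral f dm = sum_i c_i * m(A_i).
Lengths of the A_i:
  m(A_1) = -17/4 - (-19/4) = 1/2.
  m(A_2) = -5/4 - (-9/4) = 1.
  m(A_3) = 3/4 - 1/4 = 1/2.
  m(A_4) = 15/4 - 11/4 = 1.
Contributions c_i * m(A_i):
  (3/2) * (1/2) = 3/4.
  (-1/3) * (1) = -1/3.
  (0) * (1/2) = 0.
  (0) * (1) = 0.
Total: 3/4 - 1/3 + 0 + 0 = 5/12.

5/12


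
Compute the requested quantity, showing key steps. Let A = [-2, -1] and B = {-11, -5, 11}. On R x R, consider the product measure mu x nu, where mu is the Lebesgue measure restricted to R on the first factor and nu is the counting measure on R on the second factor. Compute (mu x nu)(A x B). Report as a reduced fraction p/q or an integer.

For a measurable rectangle A x B, the product measure satisfies
  (mu x nu)(A x B) = mu(A) * nu(B).
  mu(A) = 1.
  nu(B) = 3.
  (mu x nu)(A x B) = 1 * 3 = 3.

3


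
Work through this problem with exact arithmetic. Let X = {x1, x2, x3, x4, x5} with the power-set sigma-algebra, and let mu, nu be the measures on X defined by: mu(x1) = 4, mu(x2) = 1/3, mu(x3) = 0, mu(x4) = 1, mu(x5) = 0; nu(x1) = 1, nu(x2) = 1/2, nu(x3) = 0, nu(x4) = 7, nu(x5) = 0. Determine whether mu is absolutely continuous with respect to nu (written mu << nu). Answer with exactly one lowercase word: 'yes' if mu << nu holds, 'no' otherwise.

mu << nu means: every nu-null measurable set is also mu-null; equivalently, for every atom x, if nu({x}) = 0 then mu({x}) = 0.
Checking each atom:
  x1: nu = 1 > 0 -> no constraint.
  x2: nu = 1/2 > 0 -> no constraint.
  x3: nu = 0, mu = 0 -> consistent with mu << nu.
  x4: nu = 7 > 0 -> no constraint.
  x5: nu = 0, mu = 0 -> consistent with mu << nu.
No atom violates the condition. Therefore mu << nu.

yes


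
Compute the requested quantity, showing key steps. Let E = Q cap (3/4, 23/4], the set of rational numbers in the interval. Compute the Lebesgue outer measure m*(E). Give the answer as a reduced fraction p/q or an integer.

Q cap (3/4, 23/4] is countable; list its elements as q_1, q_2, ... . Fix eps > 0 and cover the k-th point by an interval of length eps * 2^(-k). The cover has total length eps * sum_{k>=1} 2^(-k) = eps, so by definition of outer measure m*(Q cap (3/4, 23/4]) <= eps. Since eps was arbitrary and m* >= 0, the outer measure is 0.

0


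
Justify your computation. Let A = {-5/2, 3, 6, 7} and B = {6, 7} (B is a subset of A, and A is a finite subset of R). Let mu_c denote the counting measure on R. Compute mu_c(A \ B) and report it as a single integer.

Counting measure assigns mu_c(E) = |E| (number of elements) when E is finite. For B subset A, A \ B is the set of elements of A not in B, so |A \ B| = |A| - |B|.
|A| = 4, |B| = 2, so mu_c(A \ B) = 4 - 2 = 2.

2


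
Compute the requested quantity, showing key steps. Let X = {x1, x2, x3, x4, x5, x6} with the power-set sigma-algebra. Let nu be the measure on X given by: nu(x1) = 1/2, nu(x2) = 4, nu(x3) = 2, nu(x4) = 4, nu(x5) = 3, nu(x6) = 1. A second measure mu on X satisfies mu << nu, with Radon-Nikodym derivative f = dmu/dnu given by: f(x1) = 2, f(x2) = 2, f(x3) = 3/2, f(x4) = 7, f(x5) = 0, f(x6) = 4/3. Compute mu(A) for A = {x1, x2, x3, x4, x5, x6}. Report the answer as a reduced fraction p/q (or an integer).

By the defining property of the Radon-Nikodym derivative, for every measurable set A,
  mu(A) = integral_A f dnu.
Since nu is a discrete measure concentrated on the atoms of X, the integral over A reduces to the sum
  mu(A) = sum_{x in A} f(x) * nu({x}).
Computing each term:
  x1: f(x1) * nu(x1) = 2 * 1/2 = 1.
  x2: f(x2) * nu(x2) = 2 * 4 = 8.
  x3: f(x3) * nu(x3) = 3/2 * 2 = 3.
  x4: f(x4) * nu(x4) = 7 * 4 = 28.
  x5: f(x5) * nu(x5) = 0 * 3 = 0.
  x6: f(x6) * nu(x6) = 4/3 * 1 = 4/3.
Summing: mu(A) = 1 + 8 + 3 + 28 + 0 + 4/3 = 124/3.

124/3


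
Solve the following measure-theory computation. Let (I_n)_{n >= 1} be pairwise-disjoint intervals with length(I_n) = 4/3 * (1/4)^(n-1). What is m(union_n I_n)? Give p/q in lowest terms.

By countable additivity of the Lebesgue measure on pairwise disjoint measurable sets,
  m(union_{n >= 1} I_n) = sum_{n >= 1} m(I_n) = sum_{n >= 1} a * r^(n-1),
  with a = 4/3 and r = 1/4.
Since 0 < r = 1/4 < 1, the geometric series converges:
  sum_{n >= 1} a * r^(n-1) = a / (1 - r).
  = 4/3 / (1 - 1/4)
  = 4/3 / (3/4)
  = 16/9.

16/9


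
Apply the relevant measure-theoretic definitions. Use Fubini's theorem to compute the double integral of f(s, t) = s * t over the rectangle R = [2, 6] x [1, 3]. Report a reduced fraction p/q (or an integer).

f(s, t) is a tensor product of a function of s and a function of t, and both factors are bounded continuous (hence Lebesgue integrable) on the rectangle, so Fubini's theorem applies:
  integral_R f d(m x m) = (integral_a1^b1 s ds) * (integral_a2^b2 t dt).
Inner integral in s: integral_{2}^{6} s ds = (6^2 - 2^2)/2
  = 16.
Inner integral in t: integral_{1}^{3} t dt = (3^2 - 1^2)/2
  = 4.
Product: (16) * (4) = 64.

64


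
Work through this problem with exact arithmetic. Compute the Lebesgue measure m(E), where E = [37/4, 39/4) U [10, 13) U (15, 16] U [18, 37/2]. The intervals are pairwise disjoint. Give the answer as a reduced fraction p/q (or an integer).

For pairwise disjoint intervals, m(union_i I_i) = sum_i m(I_i),
and m is invariant under swapping open/closed endpoints (single points have measure 0).
So m(E) = sum_i (b_i - a_i).
  I_1 has length 39/4 - 37/4 = 1/2.
  I_2 has length 13 - 10 = 3.
  I_3 has length 16 - 15 = 1.
  I_4 has length 37/2 - 18 = 1/2.
Summing:
  m(E) = 1/2 + 3 + 1 + 1/2 = 5.

5


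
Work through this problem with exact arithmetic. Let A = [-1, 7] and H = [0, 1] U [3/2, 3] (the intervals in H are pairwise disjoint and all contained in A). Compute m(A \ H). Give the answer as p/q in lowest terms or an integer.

The ambient interval has length m(A) = 7 - (-1) = 8.
Since the holes are disjoint and sit inside A, by finite additivity
  m(H) = sum_i (b_i - a_i), and m(A \ H) = m(A) - m(H).
Computing the hole measures:
  m(H_1) = 1 - 0 = 1.
  m(H_2) = 3 - 3/2 = 3/2.
Summed: m(H) = 1 + 3/2 = 5/2.
So m(A \ H) = 8 - 5/2 = 11/2.

11/2


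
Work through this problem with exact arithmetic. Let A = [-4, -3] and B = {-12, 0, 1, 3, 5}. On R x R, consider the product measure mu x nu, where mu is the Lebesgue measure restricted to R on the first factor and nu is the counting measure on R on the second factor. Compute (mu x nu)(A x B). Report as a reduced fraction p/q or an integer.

For a measurable rectangle A x B, the product measure satisfies
  (mu x nu)(A x B) = mu(A) * nu(B).
  mu(A) = 1.
  nu(B) = 5.
  (mu x nu)(A x B) = 1 * 5 = 5.

5


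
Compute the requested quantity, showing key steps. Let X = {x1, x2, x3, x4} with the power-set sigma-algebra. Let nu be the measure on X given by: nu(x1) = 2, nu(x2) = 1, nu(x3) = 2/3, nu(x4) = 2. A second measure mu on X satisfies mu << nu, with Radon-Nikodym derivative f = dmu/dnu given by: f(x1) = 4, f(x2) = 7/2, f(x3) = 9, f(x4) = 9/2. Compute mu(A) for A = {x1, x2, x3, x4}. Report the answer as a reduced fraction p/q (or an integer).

By the defining property of the Radon-Nikodym derivative, for every measurable set A,
  mu(A) = integral_A f dnu.
Since nu is a discrete measure concentrated on the atoms of X, the integral over A reduces to the sum
  mu(A) = sum_{x in A} f(x) * nu({x}).
Computing each term:
  x1: f(x1) * nu(x1) = 4 * 2 = 8.
  x2: f(x2) * nu(x2) = 7/2 * 1 = 7/2.
  x3: f(x3) * nu(x3) = 9 * 2/3 = 6.
  x4: f(x4) * nu(x4) = 9/2 * 2 = 9.
Summing: mu(A) = 8 + 7/2 + 6 + 9 = 53/2.

53/2
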